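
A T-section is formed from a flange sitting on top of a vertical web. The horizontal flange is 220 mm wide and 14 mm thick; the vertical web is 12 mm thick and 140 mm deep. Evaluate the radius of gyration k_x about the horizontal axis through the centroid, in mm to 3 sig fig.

Split into non-overlapping primitives; take the origin at the lower-left of the bounding box.
Flange: 220 × 14, A = 3 080 mm², y = 147 mm, Ī = 50 307 mm⁴.
Web: 12 × 140, A = 1 680 mm², y = 70 mm, Ī = 2 744 000 mm⁴.
Centroid: ȳ = ΣA·y / ΣA = 119.82 mm.
Transfer each piece to the horizontal axis through the centroid using Ī + A·d² with d = y − 119.82:
  flange: d = 27.176 mm → contributes +2 325 073 mm⁴
  web: d = -49.824 mm → contributes +6 914 405 mm⁴
Total I = 9 239 478 mm⁴.
Radius of gyration: k = √(I/A) = √(9 239 478 / 4 760) = 44.058 mm.

k_x ≈ 44.1 mm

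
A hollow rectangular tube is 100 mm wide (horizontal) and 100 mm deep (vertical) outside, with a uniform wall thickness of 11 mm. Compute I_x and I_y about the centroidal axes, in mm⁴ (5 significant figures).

I_x ≈ 5.2487 × 10⁶ mm⁴, I_y ≈ 5.2487 × 10⁶ mm⁴

Break the section into simple shapes (no overlaps), measuring from the bottom-left corner of the bounding box.
Outer rectangle: 100 × 100, A = 10 000 mm², y = 50 mm, Ī = 8 333 333 mm⁴.
Inner void (subtracted): 78 × 78, A = 6 084 mm², y = 50 mm, Ī = 3 084 588 mm⁴.
By symmetry the centroid is at mid-height, ȳ = 50 mm.
All pieces are centred on the centroidal x-axis, so I = ΣĪ (holes subtracted) = 5 248 745 mm⁴.
Repeating about the centroidal y-axis gives I_y = 5 248 745 mm⁴.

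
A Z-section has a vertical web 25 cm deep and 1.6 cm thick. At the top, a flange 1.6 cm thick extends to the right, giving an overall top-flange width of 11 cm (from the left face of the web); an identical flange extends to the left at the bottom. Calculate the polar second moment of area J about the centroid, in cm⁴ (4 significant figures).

J ≈ 7347 cm⁴

Decompose the section into non-overlapping parts with the origin at the bottom-left of its bounding rectangle.
Web: 1.6 × 25, A = 40 cm², y = 12.5 cm, Ī = 2083.33 cm⁴.
Top flange (beyond web): 9.4 × 1.6, A = 15.04 cm², y = 24.2 cm, Ī = 3.20853 cm⁴.
Bottom flange (beyond web): 9.4 × 1.6, A = 15.04 cm², y = 0.8 cm, Ī = 3.20853 cm⁴.
Centroid: ȳ = ΣA·y / ΣA = 12.5 cm.
Transfer each piece to the centroidal x-axis using Ī + A·d² with d = y − 12.5:
  web: d = 0 cm → contributes +2083.33 cm⁴
  top flange (beyond web): d = 11.7 cm → contributes +2062.03 cm⁴
  bottom flange (beyond web): d = -11.7 cm → contributes +2062.03 cm⁴
Total I = 6207.4 cm⁴.
For the y-axis: x̄ = 10.2 cm.
Repeating about the centroidal y-axis gives I_y = 1139.94 cm⁴.
Polar second moment: J = I_x + I_y = 7347.34 cm⁴.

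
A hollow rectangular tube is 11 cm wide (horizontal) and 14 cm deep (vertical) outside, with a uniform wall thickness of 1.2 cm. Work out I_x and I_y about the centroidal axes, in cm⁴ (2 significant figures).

Treat the section as a set of non-overlapping primitives; coordinates are from the bounding-box lower-left.
Outer rectangle: 11 × 14, A = 154 cm², y = 7 cm, Ī = 2 515 cm⁴.
Inner void (subtracted): 8.6 × 11.6, A = 99.76 cm², y = 7 cm, Ī = 1 119 cm⁴.
By symmetry the centroid is at mid-height, ȳ = 7 cm.
All pieces are centred on the centroidal x-axis, so I = ΣĪ (holes subtracted) = 1 397 cm⁴.
Repeating about the centroidal y-axis gives I_y = 938 cm⁴.

I_x ≈ 1400 cm⁴, I_y ≈ 940 cm⁴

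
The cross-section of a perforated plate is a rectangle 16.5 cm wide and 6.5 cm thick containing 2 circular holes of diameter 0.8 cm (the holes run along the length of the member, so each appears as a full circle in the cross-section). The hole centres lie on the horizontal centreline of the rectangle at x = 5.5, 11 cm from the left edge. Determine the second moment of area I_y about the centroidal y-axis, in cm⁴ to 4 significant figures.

I_y ≈ 2426 cm⁴

Treat the section as a set of non-overlapping primitives; coordinates are from the bounding-box lower-left.
Plate: 16.5 × 6.5, A = 107.25 cm², x = 8.25 cm, Ī = 2433.23 cm⁴.
Hole 1 (subtracted): ⌀0.8, A = 0.502655 cm², x = 5.5 cm, Ī = 0.0201062 cm⁴.
Hole 2 (subtracted): ⌀0.8, A = 0.502655 cm², x = 11 cm, Ī = 0.0201062 cm⁴.
By symmetry the centroid is at mid-width, x̄ = 8.25 cm.
Transfer each piece to the centroidal y-axis using Ī + A·d² with d = x − 8.25:
  plate: d = 0 cm → contributes +2433.23 cm⁴
  hole 1: d = -2.75 cm → contributes −3.82143 cm⁴
  hole 2: d = 2.75 cm → contributes −3.82143 cm⁴
Total I = 2425.59 cm⁴.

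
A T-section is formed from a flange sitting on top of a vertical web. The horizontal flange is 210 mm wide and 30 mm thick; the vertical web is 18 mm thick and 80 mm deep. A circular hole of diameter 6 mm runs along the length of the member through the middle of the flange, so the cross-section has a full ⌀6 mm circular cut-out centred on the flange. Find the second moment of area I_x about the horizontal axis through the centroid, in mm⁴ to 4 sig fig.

Split into non-overlapping primitives; take the origin at the lower-left of the bounding box.
Flange: 210 × 30, A = 6 300 mm², y = 95 mm, Ī = 472 500 mm⁴.
Web: 18 × 80, A = 1 440 mm², y = 40 mm, Ī = 768 000 mm⁴.
Hole (subtracted): ⌀6, A = 28.2743 mm², y = 95 mm, Ī = 63.6173 mm⁴.
Centroid: ȳ = ΣA·y / ΣA = 84.7299 mm.
Transfer each piece to the horizontal axis through the centroid using Ī + A·d² with d = y − 84.7299:
  flange: d = 10.2701 mm → contributes +1 136 989 mm⁴
  web: d = -44.7299 mm → contributes +3 649 103 mm⁴
  hole: d = 10.2701 mm → contributes −3045.84 mm⁴
Total I = 4 783 046 mm⁴.

I_x ≈ 4.783 × 10⁶ mm⁴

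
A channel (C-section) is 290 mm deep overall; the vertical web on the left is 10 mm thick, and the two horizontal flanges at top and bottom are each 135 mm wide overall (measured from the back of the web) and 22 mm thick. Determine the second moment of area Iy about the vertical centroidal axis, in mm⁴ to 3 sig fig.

Iy ≈ 1.58 × 10⁷ mm⁴

Treat the section as a set of non-overlapping primitives; coordinates are from the bounding-box lower-left.
Web: 10 × 290, A = 2 900 mm², x = 5 mm, Ī = 24 167 mm⁴.
Top flange (beyond web): 125 × 22, A = 2 750 mm², x = 72.5 mm, Ī = 3 580 729 mm⁴.
Bottom flange (beyond web): 125 × 22, A = 2 750 mm², x = 72.5 mm, Ī = 3 580 729 mm⁴.
Centroid: x̄ = ΣA·x / ΣA = 49.196 mm.
Transfer each piece to the vertical centroidal axis using Ī + A·d² with d = x − 49.196:
  web: d = -44.196 mm → contributes +5 688 807 mm⁴
  top flange (beyond web): d = 23.304 mm → contributes +5 074 134 mm⁴
  bottom flange (beyond web): d = 23.304 mm → contributes +5 074 134 mm⁴
Total I = 15 837 076 mm⁴.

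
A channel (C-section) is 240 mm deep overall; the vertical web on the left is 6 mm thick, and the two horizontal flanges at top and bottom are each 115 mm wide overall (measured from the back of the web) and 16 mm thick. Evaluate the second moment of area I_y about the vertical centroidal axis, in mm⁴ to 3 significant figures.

Break the section into simple shapes (no overlaps), measuring from the bottom-left corner of the bounding box.
Web: 6 × 240, A = 1 440 mm², x = 3 mm, Ī = 4 320 mm⁴.
Top flange (beyond web): 109 × 16, A = 1 744 mm², x = 60.5 mm, Ī = 1 726 705 mm⁴.
Bottom flange (beyond web): 109 × 16, A = 1 744 mm², x = 60.5 mm, Ī = 1 726 705 mm⁴.
Centroid: x̄ = ΣA·x / ΣA = 43.698 mm.
Transfer each piece to the vertical centroidal axis using Ī + A·d² with d = x − 43.698:
  web: d = -40.698 mm → contributes +2 389 437 mm⁴
  top flange (beyond web): d = 16.802 mm → contributes +2 219 046 mm⁴
  bottom flange (beyond web): d = 16.802 mm → contributes +2 219 046 mm⁴
Total I = 6 827 529 mm⁴.

I_y ≈ 6.83 × 10⁶ mm⁴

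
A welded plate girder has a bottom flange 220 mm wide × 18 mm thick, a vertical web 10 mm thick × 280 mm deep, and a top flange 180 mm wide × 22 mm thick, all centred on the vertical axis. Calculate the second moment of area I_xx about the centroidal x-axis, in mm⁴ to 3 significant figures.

I_xx ≈ 1.97 × 10⁸ mm⁴

Split into non-overlapping primitives; take the origin at the lower-left of the bounding box.
Bottom plate: 220 × 18, A = 3 960 mm², y = 9 mm, Ī = 106 920 mm⁴.
Web plate: 10 × 280, A = 2 800 mm², y = 158 mm, Ī = 18 293 333 mm⁴.
Top plate: 180 × 22, A = 3 960 mm², y = 309 mm, Ī = 159 720 mm⁴.
Centroid: ȳ = ΣA·y / ΣA = 158.74 mm.
Transfer each piece to the centroidal x-axis using Ī + A·d² with d = y − 158.74:
  bottom plate: d = -149.74 mm → contributes +88 896 892 mm⁴
  web plate: d = -0.73881 mm → contributes +18 294 862 mm⁴
  top plate: d = 150.26 mm → contributes +89 570 289 mm⁴
Total I = 196 762 042 mm⁴.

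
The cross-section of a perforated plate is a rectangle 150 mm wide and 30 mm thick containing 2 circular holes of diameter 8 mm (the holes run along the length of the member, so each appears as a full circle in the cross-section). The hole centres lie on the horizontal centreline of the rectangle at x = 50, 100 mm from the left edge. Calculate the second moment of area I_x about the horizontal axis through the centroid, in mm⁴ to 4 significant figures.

Decompose the section into non-overlapping parts with the origin at the bottom-left of its bounding rectangle.
Plate: 150 × 30, A = 4 500 mm², y = 15 mm, Ī = 337 500 mm⁴.
Hole 1 (subtracted): ⌀8, A = 50.2655 mm², y = 15 mm, Ī = 201.062 mm⁴.
Hole 2 (subtracted): ⌀8, A = 50.2655 mm², y = 15 mm, Ī = 201.062 mm⁴.
By symmetry the centroid is at mid-height, ȳ = 15 mm.
All pieces are centred on the horizontal axis through the centroid, so I = ΣĪ (holes subtracted) = 337 098 mm⁴.

I_x ≈ 3.371 × 10⁵ mm⁴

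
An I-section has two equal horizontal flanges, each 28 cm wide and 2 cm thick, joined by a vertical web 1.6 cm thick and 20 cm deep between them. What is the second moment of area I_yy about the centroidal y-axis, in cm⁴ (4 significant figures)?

I_yy ≈ 7324 cm⁴

Split into non-overlapping primitives; take the origin at the lower-left of the bounding box.
Bottom flange: 28 × 2, A = 56 cm², x = 14 cm, Ī = 3658.67 cm⁴.
Web: 1.6 × 20, A = 32 cm², x = 14 cm, Ī = 6.82667 cm⁴.
Top flange: 28 × 2, A = 56 cm², x = 14 cm, Ī = 3658.67 cm⁴.
By symmetry the centroid is at mid-width, x̄ = 14 cm.
All pieces are centred on the centroidal y-axis, so I = ΣĪ = 7324.16 cm⁴.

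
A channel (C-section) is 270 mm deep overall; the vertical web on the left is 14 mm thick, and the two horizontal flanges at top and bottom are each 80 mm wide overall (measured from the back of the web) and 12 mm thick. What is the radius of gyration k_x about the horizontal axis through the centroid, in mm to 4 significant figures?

Treat the section as a set of non-overlapping primitives; coordinates are from the bounding-box lower-left.
Web: 14 × 270, A = 3 780 mm², y = 135 mm, Ī = 22 963 500 mm⁴.
Top flange (beyond web): 66 × 12, A = 792 mm², y = 264 mm, Ī = 9 504 mm⁴.
Bottom flange (beyond web): 66 × 12, A = 792 mm², y = 6 mm, Ī = 9 504 mm⁴.
By symmetry the centroid is at mid-height, ȳ = 135 mm.
Transfer each piece to the horizontal axis through the centroid using Ī + A·d² with d = y − 135:
  web: d = 0 mm → contributes +22 963 500 mm⁴
  top flange (beyond web): d = 129 mm → contributes +13 189 176 mm⁴
  bottom flange (beyond web): d = -129 mm → contributes +13 189 176 mm⁴
Total I = 49 341 852 mm⁴.
Radius of gyration: k = √(I/A) = √(49 341 852 / 5 364) = 95.9099 mm.

k_x ≈ 95.91 mm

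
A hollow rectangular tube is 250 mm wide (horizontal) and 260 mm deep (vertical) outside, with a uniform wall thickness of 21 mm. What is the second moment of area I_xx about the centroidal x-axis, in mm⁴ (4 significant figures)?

I_xx ≈ 1.866 × 10⁸ mm⁴

Treat the section as a set of non-overlapping primitives; coordinates are from the bounding-box lower-left.
Outer rectangle: 250 × 260, A = 65 000 mm², y = 130 mm, Ī = 366 166 667 mm⁴.
Inner void (subtracted): 208 × 218, A = 45 344 mm², y = 130 mm, Ī = 179 577 355 mm⁴.
By symmetry the centroid is at mid-height, ȳ = 130 mm.
All pieces are centred on the centroidal x-axis, so I = ΣĪ (holes subtracted) = 186 589 312 mm⁴.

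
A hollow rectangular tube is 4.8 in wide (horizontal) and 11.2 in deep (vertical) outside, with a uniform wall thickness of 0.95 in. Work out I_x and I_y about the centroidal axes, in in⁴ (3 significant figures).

I_x ≈ 368 in⁴, I_y ≈ 84.3 in⁴

Treat the section as a set of non-overlapping primitives; coordinates are from the bounding-box lower-left.
Outer rectangle: 4.8 × 11.2, A = 53.76 in², y = 5.6 in, Ī = 561.97 in⁴.
Inner void (subtracted): 2.9 × 9.3, A = 26.97 in², y = 5.6 in, Ī = 194.39 in⁴.
By symmetry the centroid is at mid-height, ȳ = 5.6 in.
All pieces are centred on the centroidal x-axis, so I = ΣĪ (holes subtracted) = 367.58 in⁴.
Repeating about the centroidal y-axis gives I_y = 84.318 in⁴.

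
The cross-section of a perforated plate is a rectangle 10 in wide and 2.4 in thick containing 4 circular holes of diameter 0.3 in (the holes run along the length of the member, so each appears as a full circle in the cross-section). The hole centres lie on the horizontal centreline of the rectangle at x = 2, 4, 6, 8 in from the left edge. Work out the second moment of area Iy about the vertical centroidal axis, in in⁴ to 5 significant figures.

Iy ≈ 198.58 in⁴

Treat the section as a set of non-overlapping primitives; coordinates are from the bounding-box lower-left.
Plate: 10 × 2.4, A = 24 in², x = 5 in, Ī = 200 in⁴.
Hole 1 (subtracted): ⌀0.3, A = 0.07068583 in², x = 2 in, Ī = 0.0003976078 in⁴.
Hole 2 (subtracted): ⌀0.3, A = 0.07068583 in², x = 4 in, Ī = 0.0003976078 in⁴.
Hole 3 (subtracted): ⌀0.3, A = 0.07068583 in², x = 6 in, Ī = 0.0003976078 in⁴.
Hole 4 (subtracted): ⌀0.3, A = 0.07068583 in², x = 8 in, Ī = 0.0003976078 in⁴.
By symmetry the centroid is at mid-width, x̄ = 5 in.
Transfer each piece to the vertical centroidal axis using Ī + A·d² with d = x − 5:
  plate: d = 0 in → contributes +200 in⁴
  hole 1: d = -3 in → contributes −0.6365701 in⁴
  hole 2: d = -1 in → contributes −0.07108344 in⁴
  hole 3: d = 1 in → contributes −0.07108344 in⁴
  hole 4: d = 3 in → contributes −0.6365701 in⁴
Total I = 198.5847 in⁴.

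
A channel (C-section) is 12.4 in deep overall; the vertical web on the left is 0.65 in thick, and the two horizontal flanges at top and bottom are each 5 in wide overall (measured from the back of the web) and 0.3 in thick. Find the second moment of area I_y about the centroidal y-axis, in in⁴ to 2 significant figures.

Treat the section as a set of non-overlapping primitives; coordinates are from the bounding-box lower-left.
Web: 0.65 × 12.4, A = 8.06 in², x = 0.325 in, Ī = 0.2838 in⁴.
Top flange (beyond web): 4.35 × 0.3, A = 1.305 in², x = 2.825 in, Ī = 2.058 in⁴.
Bottom flange (beyond web): 4.35 × 0.3, A = 1.305 in², x = 2.825 in, Ī = 2.058 in⁴.
Centroid: x̄ = ΣA·x / ΣA = 0.9365 in.
Transfer each piece to the centroidal y-axis using Ī + A·d² with d = x − 0.9365:
  web: d = -0.6115 in → contributes +3.298 in⁴
  top flange (beyond web): d = 1.888 in → contributes +6.712 in⁴
  bottom flange (beyond web): d = 1.888 in → contributes +6.712 in⁴
Total I = 16.72 in⁴.

I_y ≈ 17 in⁴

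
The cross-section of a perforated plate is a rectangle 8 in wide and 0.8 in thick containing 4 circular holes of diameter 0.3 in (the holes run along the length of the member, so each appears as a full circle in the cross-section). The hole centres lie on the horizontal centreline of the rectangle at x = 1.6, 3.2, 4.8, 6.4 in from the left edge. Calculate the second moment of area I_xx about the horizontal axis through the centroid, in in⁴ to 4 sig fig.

Split into non-overlapping primitives; take the origin at the lower-left of the bounding box.
Plate: 8 × 0.8, A = 6.4 in², y = 0.4 in, Ī = 0.341333 in⁴.
Hole 1 (subtracted): ⌀0.3, A = 0.0706858 in², y = 0.4 in, Ī = 0.000397608 in⁴.
Hole 2 (subtracted): ⌀0.3, A = 0.0706858 in², y = 0.4 in, Ī = 0.000397608 in⁴.
Hole 3 (subtracted): ⌀0.3, A = 0.0706858 in², y = 0.4 in, Ī = 0.000397608 in⁴.
Hole 4 (subtracted): ⌀0.3, A = 0.0706858 in², y = 0.4 in, Ī = 0.000397608 in⁴.
By symmetry the centroid is at mid-height, ȳ = 0.4 in.
All pieces are centred on the horizontal axis through the centroid, so I = ΣĪ (holes subtracted) = 0.339743 in⁴.

I_xx ≈ 0.3397 in⁴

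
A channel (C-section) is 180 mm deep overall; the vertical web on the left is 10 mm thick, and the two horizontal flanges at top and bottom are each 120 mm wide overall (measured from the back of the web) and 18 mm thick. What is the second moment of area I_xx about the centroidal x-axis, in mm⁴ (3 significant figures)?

Treat the section as a set of non-overlapping primitives; coordinates are from the bounding-box lower-left.
Web: 10 × 180, A = 1 800 mm², y = 90 mm, Ī = 4 860 000 mm⁴.
Top flange (beyond web): 110 × 18, A = 1 980 mm², y = 171 mm, Ī = 53 460 mm⁴.
Bottom flange (beyond web): 110 × 18, A = 1 980 mm², y = 9 mm, Ī = 53 460 mm⁴.
By symmetry the centroid is at mid-height, ȳ = 90 mm.
Transfer each piece to the centroidal x-axis using Ī + A·d² with d = y − 90:
  web: d = 0 mm → contributes +4 860 000 mm⁴
  top flange (beyond web): d = 81 mm → contributes +13 044 240 mm⁴
  bottom flange (beyond web): d = -81 mm → contributes +13 044 240 mm⁴
Total I = 30 948 480 mm⁴.

I_xx ≈ 3.09 × 10⁷ mm⁴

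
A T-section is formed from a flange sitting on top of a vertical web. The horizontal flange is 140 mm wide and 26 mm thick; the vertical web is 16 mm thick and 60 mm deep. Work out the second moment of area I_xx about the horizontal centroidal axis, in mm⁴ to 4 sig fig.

I_xx ≈ 1.898 × 10⁶ mm⁴

Treat the section as a set of non-overlapping primitives; coordinates are from the bounding-box lower-left.
Flange: 140 × 26, A = 3 640 mm², y = 73 mm, Ī = 205 053 mm⁴.
Web: 16 × 60, A = 960 mm², y = 30 mm, Ī = 288 000 mm⁴.
Centroid: ȳ = ΣA·y / ΣA = 64.0261 mm.
Transfer each piece to the horizontal centroidal axis using Ī + A·d² with d = y − 64.0261:
  flange: d = 8.97391 mm → contributes +498 187 mm⁴
  web: d = -34.0261 mm → contributes +1 399 464 mm⁴
Total I = 1 897 650 mm⁴.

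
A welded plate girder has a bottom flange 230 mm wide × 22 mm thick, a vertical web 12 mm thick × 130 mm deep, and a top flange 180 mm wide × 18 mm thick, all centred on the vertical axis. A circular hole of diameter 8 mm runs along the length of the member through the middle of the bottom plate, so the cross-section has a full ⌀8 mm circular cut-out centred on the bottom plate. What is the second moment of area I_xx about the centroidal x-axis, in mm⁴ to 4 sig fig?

Treat the section as a set of non-overlapping primitives; coordinates are from the bounding-box lower-left.
Bottom plate: 230 × 22, A = 5 060 mm², y = 11 mm, Ī = 204 087 mm⁴.
Web plate: 12 × 130, A = 1 560 mm², y = 87 mm, Ī = 2 197 000 mm⁴.
Top plate: 180 × 18, A = 3 240 mm², y = 161 mm, Ī = 87 480 mm⁴.
Hole (subtracted): ⌀8, A = 50.2655 mm², y = 11 mm, Ī = 201.062 mm⁴.
Centroid: ȳ = ΣA·y / ΣA = 72.6286 mm.
Transfer each piece to the centroidal x-axis using Ī + A·d² with d = y − 72.6286:
  bottom plate: d = -61.6286 mm → contributes +19 422 380 mm⁴
  web plate: d = 14.3714 mm → contributes +2 519 199 mm⁴
  top plate: d = 88.3714 mm → contributes +25 390 286 mm⁴
  hole: d = -61.6286 mm → contributes −191 113 mm⁴
Total I = 47 140 752 mm⁴.

I_xx ≈ 4.714 × 10⁷ mm⁴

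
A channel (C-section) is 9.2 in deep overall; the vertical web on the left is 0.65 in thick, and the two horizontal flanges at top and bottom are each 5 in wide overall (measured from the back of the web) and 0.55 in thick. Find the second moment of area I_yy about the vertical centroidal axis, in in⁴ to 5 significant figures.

Break the section into simple shapes (no overlaps), measuring from the bottom-left corner of the bounding box.
Web: 0.65 × 9.2, A = 5.98 in², x = 0.325 in, Ī = 0.2105458 in⁴.
Top flange (beyond web): 4.35 × 0.55, A = 2.3925 in², x = 2.825 in, Ī = 3.772673 in⁴.
Bottom flange (beyond web): 4.35 × 0.55, A = 2.3925 in², x = 2.825 in, Ī = 3.772673 in⁴.
Centroid: x̄ = ΣA·x / ΣA = 1.43624 in.
Transfer each piece to the vertical centroidal axis using Ī + A·d² with d = x − 1.43624:
  web: d = -1.11124 in → contributes +7.594977 in⁴
  top flange (beyond web): d = 1.38876 in → contributes +8.386978 in⁴
  bottom flange (beyond web): d = 1.38876 in → contributes +8.386978 in⁴
Total I = 24.36893 in⁴.

I_yy ≈ 24.369 in⁴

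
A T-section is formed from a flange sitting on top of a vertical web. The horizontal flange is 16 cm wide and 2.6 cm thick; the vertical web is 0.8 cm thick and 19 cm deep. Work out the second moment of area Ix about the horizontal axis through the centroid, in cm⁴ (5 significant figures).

Split into non-overlapping primitives; take the origin at the lower-left of the bounding box.
Flange: 16 × 2.6, A = 41.6 cm², y = 20.3 cm, Ī = 23.43467 cm⁴.
Web: 0.8 × 19, A = 15.2 cm², y = 9.5 cm, Ī = 457.2667 cm⁴.
Centroid: ȳ = ΣA·y / ΣA = 17.40986 cm.
Transfer each piece to the horizontal axis through the centroid using Ī + A·d² with d = y − 17.40986:
  flange: d = 2.890141 cm → contributes +370.9159 cm⁴
  web: d = -7.909859 cm → contributes +1408.268 cm⁴
Total I = 1779.184 cm⁴.

Ix ≈ 1779.2 cm⁴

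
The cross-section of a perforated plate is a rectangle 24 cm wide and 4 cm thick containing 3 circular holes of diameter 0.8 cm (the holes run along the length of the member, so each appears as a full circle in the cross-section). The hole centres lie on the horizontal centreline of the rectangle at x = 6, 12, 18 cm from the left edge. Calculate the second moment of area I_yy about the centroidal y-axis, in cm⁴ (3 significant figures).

I_yy ≈ 4570 cm⁴

Decompose the section into non-overlapping parts with the origin at the bottom-left of its bounding rectangle.
Plate: 24 × 4, A = 96 cm², x = 12 cm, Ī = 4 608 cm⁴.
Hole 1 (subtracted): ⌀0.8, A = 0.50265 cm², x = 6 cm, Ī = 0.020106 cm⁴.
Hole 2 (subtracted): ⌀0.8, A = 0.50265 cm², x = 12 cm, Ī = 0.020106 cm⁴.
Hole 3 (subtracted): ⌀0.8, A = 0.50265 cm², x = 18 cm, Ī = 0.020106 cm⁴.
By symmetry the centroid is at mid-width, x̄ = 12 cm.
Transfer each piece to the centroidal y-axis using Ī + A·d² with d = x − 12:
  plate: d = 0 cm → contributes +4 608 cm⁴
  hole 1: d = -6 cm → contributes −18.116 cm⁴
  hole 2: d = 0 cm → contributes −0.020106 cm⁴
  hole 3: d = 6 cm → contributes −18.116 cm⁴
Total I = 4571.7 cm⁴.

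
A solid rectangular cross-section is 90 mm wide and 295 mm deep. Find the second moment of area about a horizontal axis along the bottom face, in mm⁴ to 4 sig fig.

The section: 90 × 295, A = 26 550 mm², y = 147.5 mm, Ī = 192 542 813 mm⁴.
Transfer it to a horizontal axis along the bottom face using Ī + A·d² with d = y − 0:
  the section: d = 147.5 mm → contributes +770 171 250 mm⁴
Total I = 770 171 250 mm⁴.

I_base ≈ 7.702 × 10⁸ mm⁴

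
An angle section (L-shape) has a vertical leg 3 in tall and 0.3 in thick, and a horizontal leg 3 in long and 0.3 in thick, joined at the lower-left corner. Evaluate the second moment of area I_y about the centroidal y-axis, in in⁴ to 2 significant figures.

I_y ≈ 1.5 in⁴

Treat the section as a set of non-overlapping primitives; coordinates are from the bounding-box lower-left.
Vertical leg: 0.3 × 3, A = 0.9 in², x = 0.15 in, Ī = 0.00675 in⁴.
Horizontal leg (remainder): 2.7 × 0.3, A = 0.81 in², x = 1.65 in, Ī = 0.4921 in⁴.
Centroid: x̄ = ΣA·x / ΣA = 0.8605 in.
Transfer each piece to the centroidal y-axis using Ī + A·d² with d = x − 0.8605:
  vertical leg: d = -0.7105 in → contributes +0.4611 in⁴
  horizontal leg (remainder): d = 0.7895 in → contributes +0.9969 in⁴
Total I = 1.458 in⁴.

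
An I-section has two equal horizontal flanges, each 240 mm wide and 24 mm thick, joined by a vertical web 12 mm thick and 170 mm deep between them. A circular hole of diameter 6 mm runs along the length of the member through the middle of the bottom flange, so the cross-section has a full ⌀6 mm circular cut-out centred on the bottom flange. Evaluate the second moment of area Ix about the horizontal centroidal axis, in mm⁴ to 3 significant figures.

Split into non-overlapping primitives; take the origin at the lower-left of the bounding box.
Bottom flange: 240 × 24, A = 5 760 mm², y = 12 mm, Ī = 276 480 mm⁴.
Web: 12 × 170, A = 2 040 mm², y = 109 mm, Ī = 4 913 000 mm⁴.
Top flange: 240 × 24, A = 5 760 mm², y = 206 mm, Ī = 276 480 mm⁴.
Hole (subtracted): ⌀6, A = 28.274 mm², y = 12 mm, Ī = 63.617 mm⁴.
Centroid: ȳ = ΣA·y / ΣA = 109.2 mm.
Transfer each piece to the horizontal centroidal axis using Ī + A·d² with d = y − 109.2:
  bottom flange: d = -97.203 mm → contributes +54 699 039 mm⁴
  web: d = -0.20268 mm → contributes +4 913 084 mm⁴
  top flange: d = 96.797 mm → contributes +54 246 074 mm⁴
  hole: d = -97.203 mm → contributes −267 210 mm⁴
Total I = 113 590 987 mm⁴.

Ix ≈ 1.14 × 10⁸ mm⁴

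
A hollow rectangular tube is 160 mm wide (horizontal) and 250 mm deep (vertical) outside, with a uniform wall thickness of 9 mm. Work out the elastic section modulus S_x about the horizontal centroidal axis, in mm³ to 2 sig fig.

Break the section into simple shapes (no overlaps), measuring from the bottom-left corner of the bounding box.
Outer rectangle: 160 × 250, A = 40 000 mm², y = 125 mm, Ī = 208 333 333 mm⁴.
Inner void (subtracted): 142 × 232, A = 32 944 mm², y = 125 mm, Ī = 147 764 821 mm⁴.
By symmetry the centroid is at mid-height, ȳ = 125 mm.
All pieces are centred on the horizontal centroidal axis, so I = ΣĪ (holes subtracted) = 60 568 512 mm⁴.
Extreme fibre distance c = 125 mm; S = I/c = 484 548 mm³.

S_x ≈ 4.8 × 10⁵ mm³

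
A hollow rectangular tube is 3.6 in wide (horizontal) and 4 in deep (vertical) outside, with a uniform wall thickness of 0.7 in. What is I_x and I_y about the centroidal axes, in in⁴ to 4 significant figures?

Treat the section as a set of non-overlapping primitives; coordinates are from the bounding-box lower-left.
Outer rectangle: 3.6 × 4, A = 14.4 in², y = 2 in, Ī = 19.2 in⁴.
Inner void (subtracted): 2.2 × 2.6, A = 5.72 in², y = 2 in, Ī = 3.22227 in⁴.
By symmetry the centroid is at mid-height, ȳ = 2 in.
All pieces are centred on the centroidal x-axis, so I = ΣĪ (holes subtracted) = 15.9777 in⁴.
Repeating about the centroidal y-axis gives I_y = 13.2449 in⁴.

I_x ≈ 15.98 in⁴, I_y ≈ 13.24 in⁴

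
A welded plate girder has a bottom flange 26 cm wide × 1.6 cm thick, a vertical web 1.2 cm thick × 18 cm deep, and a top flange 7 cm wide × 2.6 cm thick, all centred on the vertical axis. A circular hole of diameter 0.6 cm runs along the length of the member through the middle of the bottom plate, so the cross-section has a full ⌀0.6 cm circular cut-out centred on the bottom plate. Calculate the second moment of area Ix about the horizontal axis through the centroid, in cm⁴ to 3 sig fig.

Ix ≈ 5920 cm⁴

Decompose the section into non-overlapping parts with the origin at the bottom-left of its bounding rectangle.
Bottom plate: 26 × 1.6, A = 41.6 cm², y = 0.8 cm, Ī = 8.8747 cm⁴.
Web plate: 1.2 × 18, A = 21.6 cm², y = 10.6 cm, Ī = 583.2 cm⁴.
Top plate: 7 × 2.6, A = 18.2 cm², y = 20.9 cm, Ī = 10.253 cm⁴.
Hole (subtracted): ⌀0.6, A = 0.28274 cm², y = 0.8 cm, Ī = 0.0063617 cm⁴.
Centroid: ȳ = ΣA·y / ΣA = 7.9193 cm.
Transfer each piece to the horizontal axis through the centroid using Ī + A·d² with d = y − 7.9193:
  bottom plate: d = -7.1193 cm → contributes +2117.4 cm⁴
  web plate: d = 2.6807 cm → contributes +738.42 cm⁴
  top plate: d = 12.981 cm → contributes +3076.9 cm⁴
  hole: d = -7.1193 cm → contributes −14.337 cm⁴
Total I = 5918.4 cm⁴.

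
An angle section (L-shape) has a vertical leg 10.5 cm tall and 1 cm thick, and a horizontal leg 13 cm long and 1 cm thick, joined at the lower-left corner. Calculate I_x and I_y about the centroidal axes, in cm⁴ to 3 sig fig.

Treat the section as a set of non-overlapping primitives; coordinates are from the bounding-box lower-left.
Vertical leg: 1 × 10.5, A = 10.5 cm², y = 5.25 cm, Ī = 96.469 cm⁴.
Horizontal leg (remainder): 12 × 1, A = 12 cm², y = 0.5 cm, Ī = 1 cm⁴.
Centroid: ȳ = ΣA·y / ΣA = 2.7167 cm.
Transfer each piece to the centroidal x-axis using Ī + A·d² with d = y − 2.7167:
  vertical leg: d = 2.5333 cm → contributes +163.86 cm⁴
  horizontal leg (remainder): d = -2.2167 cm → contributes +59.963 cm⁴
Total I = 223.82 cm⁴.
For the y-axis: x̄ = 3.9667 cm.
Repeating about the centroidal y-axis gives I_y = 381.48 cm⁴.

I_x ≈ 224 cm⁴, I_y ≈ 381 cm⁴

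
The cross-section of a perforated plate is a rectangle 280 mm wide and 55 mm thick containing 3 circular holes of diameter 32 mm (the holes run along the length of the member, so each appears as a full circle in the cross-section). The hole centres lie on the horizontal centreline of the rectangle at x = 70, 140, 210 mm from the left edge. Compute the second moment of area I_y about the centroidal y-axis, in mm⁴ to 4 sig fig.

Split into non-overlapping primitives; take the origin at the lower-left of the bounding box.
Plate: 280 × 55, A = 15 400 mm², x = 140 mm, Ī = 100 613 333 mm⁴.
Hole 1 (subtracted): ⌀32, A = 804.248 mm², x = 70 mm, Ī = 51471.9 mm⁴.
Hole 2 (subtracted): ⌀32, A = 804.248 mm², x = 140 mm, Ī = 51471.9 mm⁴.
Hole 3 (subtracted): ⌀32, A = 804.248 mm², x = 210 mm, Ī = 51471.9 mm⁴.
By symmetry the centroid is at mid-width, x̄ = 140 mm.
Transfer each piece to the centroidal y-axis using Ī + A·d² with d = x − 140:
  plate: d = 0 mm → contributes +100 613 333 mm⁴
  hole 1: d = -70 mm → contributes −3 992 286 mm⁴
  hole 2: d = 0 mm → contributes −51471.9 mm⁴
  hole 3: d = 70 mm → contributes −3 992 286 mm⁴
Total I = 92 577 290 mm⁴.

I_y ≈ 9.258 × 10⁷ mm⁴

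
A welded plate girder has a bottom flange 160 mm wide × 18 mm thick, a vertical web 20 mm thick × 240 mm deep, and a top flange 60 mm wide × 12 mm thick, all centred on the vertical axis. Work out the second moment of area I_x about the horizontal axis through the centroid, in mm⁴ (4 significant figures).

I_x ≈ 7.310 × 10⁷ mm⁴

Treat the section as a set of non-overlapping primitives; coordinates are from the bounding-box lower-left.
Bottom plate: 160 × 18, A = 2 880 mm², y = 9 mm, Ī = 77 760 mm⁴.
Web plate: 20 × 240, A = 4 800 mm², y = 138 mm, Ī = 23 040 000 mm⁴.
Top plate: 60 × 12, A = 720 mm², y = 264 mm, Ī = 8 640 mm⁴.
Centroid: ȳ = ΣA·y / ΣA = 104.571 mm.
Transfer each piece to the horizontal axis through the centroid using Ī + A·d² with d = y − 104.571:
  bottom plate: d = -95.5714 mm → contributes +26 383 386 mm⁴
  web plate: d = 33.4286 mm → contributes +28 403 853 mm⁴
  top plate: d = 159.429 mm → contributes +18 309 218 mm⁴
Total I = 73 096 457 mm⁴.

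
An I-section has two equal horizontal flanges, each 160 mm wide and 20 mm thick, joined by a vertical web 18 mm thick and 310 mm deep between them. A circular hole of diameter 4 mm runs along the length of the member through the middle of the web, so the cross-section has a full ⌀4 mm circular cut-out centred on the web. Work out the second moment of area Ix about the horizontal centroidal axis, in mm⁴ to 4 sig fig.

Decompose the section into non-overlapping parts with the origin at the bottom-left of its bounding rectangle.
Bottom flange: 160 × 20, A = 3 200 mm², y = 10 mm, Ī = 106 667 mm⁴.
Web: 18 × 310, A = 5 580 mm², y = 175 mm, Ī = 44 686 500 mm⁴.
Top flange: 160 × 20, A = 3 200 mm², y = 340 mm, Ī = 106 667 mm⁴.
Hole (subtracted): ⌀4, A = 12.5664 mm², y = 175 mm, Ī = 12.5664 mm⁴.
By symmetry the centroid is at mid-height, ȳ = 175 mm.
Transfer each piece to the horizontal centroidal axis using Ī + A·d² with d = y − 175:
  bottom flange: d = -165 mm → contributes +87 226 667 mm⁴
  web: d = 0 mm → contributes +44 686 500 mm⁴
  top flange: d = 165 mm → contributes +87 226 667 mm⁴
  hole: d = 0 mm → contributes −12.5664 mm⁴
Total I = 219 139 821 mm⁴.

Ix ≈ 2.191 × 10⁸ mm⁴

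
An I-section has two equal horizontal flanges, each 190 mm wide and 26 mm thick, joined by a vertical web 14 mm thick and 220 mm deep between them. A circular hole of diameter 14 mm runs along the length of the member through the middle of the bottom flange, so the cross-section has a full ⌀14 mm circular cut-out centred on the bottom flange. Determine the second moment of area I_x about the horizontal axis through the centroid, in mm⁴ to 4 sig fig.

Break the section into simple shapes (no overlaps), measuring from the bottom-left corner of the bounding box.
Bottom flange: 190 × 26, A = 4 940 mm², y = 13 mm, Ī = 278 287 mm⁴.
Web: 14 × 220, A = 3 080 mm², y = 136 mm, Ī = 12 422 667 mm⁴.
Top flange: 190 × 26, A = 4 940 mm², y = 259 mm, Ī = 278 287 mm⁴.
Hole (subtracted): ⌀14, A = 153.938 mm², y = 13 mm, Ī = 1885.74 mm⁴.
Centroid: ȳ = ΣA·y / ΣA = 137.479 mm.
Transfer each piece to the horizontal axis through the centroid using Ī + A·d² with d = y − 137.479:
  bottom flange: d = -124.479 mm → contributes +76 823 137 mm⁴
  web: d = -1.47855 mm → contributes +12 429 400 mm⁴
  top flange: d = 121.521 mm → contributes +73 229 555 mm⁴
  hole: d = -124.479 mm → contributes −2 387 142 mm⁴
Total I = 160 094 950 mm⁴.

I_x ≈ 1.601 × 10⁸ mm⁴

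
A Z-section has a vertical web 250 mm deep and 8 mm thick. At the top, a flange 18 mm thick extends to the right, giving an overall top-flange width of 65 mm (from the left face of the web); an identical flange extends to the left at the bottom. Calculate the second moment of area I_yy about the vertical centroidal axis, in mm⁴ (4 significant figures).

I_yy ≈ 2.734 × 10⁶ mm⁴

Break the section into simple shapes (no overlaps), measuring from the bottom-left corner of the bounding box.
Web: 8 × 250, A = 2 000 mm², x = 61 mm, Ī = 10666.7 mm⁴.
Top flange (beyond web): 57 × 18, A = 1 026 mm², x = 93.5 mm, Ī = 277 790 mm⁴.
Bottom flange (beyond web): 57 × 18, A = 1 026 mm², x = 28.5 mm, Ī = 277 790 mm⁴.
Centroid: x̄ = ΣA·x / ΣA = 61 mm.
Transfer each piece to the vertical centroidal axis using Ī + A·d² with d = x − 61:
  web: d = 0 mm → contributes +10666.7 mm⁴
  top flange (beyond web): d = 32.5 mm → contributes +1 361 502 mm⁴
  bottom flange (beyond web): d = -32.5 mm → contributes +1 361 502 mm⁴
Total I = 2 733 671 mm⁴.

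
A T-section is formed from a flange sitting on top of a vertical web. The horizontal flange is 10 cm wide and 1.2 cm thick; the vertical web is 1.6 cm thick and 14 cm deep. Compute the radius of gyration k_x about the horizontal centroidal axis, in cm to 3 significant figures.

k_x ≈ 4.88 cm

Split into non-overlapping primitives; take the origin at the lower-left of the bounding box.
Flange: 10 × 1.2, A = 12 cm², y = 14.6 cm, Ī = 1.44 cm⁴.
Web: 1.6 × 14, A = 22.4 cm², y = 7 cm, Ī = 365.87 cm⁴.
Centroid: ȳ = ΣA·y / ΣA = 9.6512 cm.
Transfer each piece to the horizontal centroidal axis using Ī + A·d² with d = y − 9.6512:
  flange: d = 4.9488 cm → contributes +295.33 cm⁴
  web: d = -2.6512 cm → contributes +523.31 cm⁴
Total I = 818.64 cm⁴.
Radius of gyration: k = √(I/A) = √(818.64 / 34.4) = 4.8783 cm.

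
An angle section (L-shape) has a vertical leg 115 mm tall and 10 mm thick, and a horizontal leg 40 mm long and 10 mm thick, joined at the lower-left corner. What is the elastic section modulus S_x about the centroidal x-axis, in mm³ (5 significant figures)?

S_x ≈ 2.8169 × 10⁴ mm³

Break the section into simple shapes (no overlaps), measuring from the bottom-left corner of the bounding box.
Vertical leg: 10 × 115, A = 1 150 mm², y = 57.5 mm, Ī = 1 267 396 mm⁴.
Horizontal leg (remainder): 30 × 10, A = 300 mm², y = 5 mm, Ī = 2 500 mm⁴.
Centroid: ȳ = ΣA·y / ΣA = 46.63793 mm.
Transfer each piece to the centroidal x-axis using Ī + A·d² with d = y − 46.63793:
  vertical leg: d = 10.86207 mm → contributes +1 403 078 mm⁴
  horizontal leg (remainder): d = -41.63793 mm → contributes +522615.2 mm⁴
Total I = 1 925 693 mm⁴.
Extreme fibre distance c = 68.36207 mm; S = I/c = 28169.03 mm³.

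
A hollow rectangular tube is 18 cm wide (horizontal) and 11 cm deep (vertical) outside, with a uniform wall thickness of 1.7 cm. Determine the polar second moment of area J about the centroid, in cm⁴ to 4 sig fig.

Break the section into simple shapes (no overlaps), measuring from the bottom-left corner of the bounding box.
Outer rectangle: 18 × 11, A = 198 cm², y = 5.5 cm, Ī = 1996.5 cm⁴.
Inner void (subtracted): 14.6 × 7.6, A = 110.96 cm², y = 5.5 cm, Ī = 534.087 cm⁴.
By symmetry the centroid is at mid-height, ȳ = 5.5 cm.
All pieces are centred on the centroidal x-axis, so I = ΣĪ (holes subtracted) = 1462.41 cm⁴.
Repeating about the centroidal y-axis gives I_y = 3374.98 cm⁴.
Polar second moment: J = I_x + I_y = 4837.39 cm⁴.

J ≈ 4837 cm⁴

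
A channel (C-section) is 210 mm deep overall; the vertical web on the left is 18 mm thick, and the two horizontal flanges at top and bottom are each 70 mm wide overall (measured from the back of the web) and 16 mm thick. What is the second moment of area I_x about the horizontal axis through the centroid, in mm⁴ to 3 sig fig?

Split into non-overlapping primitives; take the origin at the lower-left of the bounding box.
Web: 18 × 210, A = 3 780 mm², y = 105 mm, Ī = 13 891 500 mm⁴.
Top flange (beyond web): 52 × 16, A = 832 mm², y = 202 mm, Ī = 17 749 mm⁴.
Bottom flange (beyond web): 52 × 16, A = 832 mm², y = 8 mm, Ī = 17 749 mm⁴.
By symmetry the centroid is at mid-height, ȳ = 105 mm.
Transfer each piece to the horizontal axis through the centroid using Ī + A·d² with d = y − 105:
  web: d = 0 mm → contributes +13 891 500 mm⁴
  top flange (beyond web): d = 97 mm → contributes +7 846 037 mm⁴
  bottom flange (beyond web): d = -97 mm → contributes +7 846 037 mm⁴
Total I = 29 583 575 mm⁴.

I_x ≈ 2.96 × 10⁷ mm⁴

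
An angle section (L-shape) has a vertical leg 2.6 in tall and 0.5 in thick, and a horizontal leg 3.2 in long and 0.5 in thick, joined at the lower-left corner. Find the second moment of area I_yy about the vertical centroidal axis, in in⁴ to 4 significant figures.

Treat the section as a set of non-overlapping primitives; coordinates are from the bounding-box lower-left.
Vertical leg: 0.5 × 2.6, A = 1.3 in², x = 0.25 in, Ī = 0.0270833 in⁴.
Horizontal leg (remainder): 2.7 × 0.5, A = 1.35 in², x = 1.85 in, Ī = 0.820125 in⁴.
Centroid: x̄ = ΣA·x / ΣA = 1.06509 in.
Transfer each piece to the vertical centroidal axis using Ī + A·d² with d = x − 1.06509:
  vertical leg: d = -0.815094 in → contributes +0.890776 in⁴
  horizontal leg (remainder): d = 0.784906 in → contributes +1.65183 in⁴
Total I = 2.5426 in⁴.

I_yy ≈ 2.543 in⁴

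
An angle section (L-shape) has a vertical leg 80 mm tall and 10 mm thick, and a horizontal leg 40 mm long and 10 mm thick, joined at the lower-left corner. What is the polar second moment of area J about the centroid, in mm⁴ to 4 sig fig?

J ≈ 8.129 × 10⁵ mm⁴

Split into non-overlapping primitives; take the origin at the lower-left of the bounding box.
Vertical leg: 10 × 80, A = 800 mm², y = 40 mm, Ī = 426 667 mm⁴.
Horizontal leg (remainder): 30 × 10, A = 300 mm², y = 5 mm, Ī = 2 500 mm⁴.
Centroid: ȳ = ΣA·y / ΣA = 30.4545 mm.
Transfer each piece to the centroidal x-axis using Ī + A·d² with d = y − 30.4545:
  vertical leg: d = 9.54545 mm → contributes +499 559 mm⁴
  horizontal leg (remainder): d = -25.4545 mm → contributes +196 880 mm⁴
Total I = 696 439 mm⁴.
For the y-axis: x̄ = 10.4545 mm.
Repeating about the centroidal y-axis gives I_y = 116 439 mm⁴.
Polar second moment: J = I_x + I_y = 812 879 mm⁴.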